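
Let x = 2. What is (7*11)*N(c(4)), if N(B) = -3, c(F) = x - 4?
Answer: -231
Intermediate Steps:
c(F) = -2 (c(F) = 2 - 4 = -2)
(7*11)*N(c(4)) = (7*11)*(-3) = 77*(-3) = -231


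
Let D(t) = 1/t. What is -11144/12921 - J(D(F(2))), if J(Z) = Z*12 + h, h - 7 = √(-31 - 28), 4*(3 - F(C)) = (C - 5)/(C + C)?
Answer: -2553991/219657 - I*√59 ≈ -11.627 - 7.6811*I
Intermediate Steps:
F(C) = 3 - (-5 + C)/(8*C) (F(C) = 3 - (C - 5)/(4*(C + C)) = 3 - (-5 + C)/(4*(2*C)) = 3 - (-5 + C)*1/(2*C)/4 = 3 - (-5 + C)/(8*C))
h = 7 + I*√59 (h = 7 + √(-31 - 28) = 7 + √(-59) = 7 + I*√59 ≈ 7.0 + 7.6811*I)
J(Z) = 7 + 12*Z + I*√59 (J(Z) = Z*12 + (7 + I*√59) = 12*Z + (7 + I*√59) = 7 + 12*Z + I*√59)
-11144/12921 - J(D(F(2))) = -11144/12921 - (7 + 12/(((⅛)*(5 + 23*2)/2)) + I*√59) = -11144*1/12921 - (7 + 12/(((⅛)*(½)*(5 + 46))) + I*√59) = -11144/12921 - (7 + 12/(((⅛)*(½)*51)) + I*√59) = -11144/12921 - (7 + 12/(51/16) + I*√59) = -11144/12921 - (7 + 12*(16/51) + I*√59) = -11144/12921 - (7 + 64/17 + I*√59) = -11144/12921 - (183/17 + I*√59) = -11144/12921 + (-183/17 - I*√59) = -2553991/219657 - I*√59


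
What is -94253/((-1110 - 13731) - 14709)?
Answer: 94253/29550 ≈ 3.1896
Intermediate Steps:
-94253/((-1110 - 13731) - 14709) = -94253/(-14841 - 14709) = -94253/(-29550) = -94253*(-1/29550) = 94253/29550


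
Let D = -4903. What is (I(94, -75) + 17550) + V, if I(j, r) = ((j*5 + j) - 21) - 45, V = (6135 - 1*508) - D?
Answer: 28578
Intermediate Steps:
V = 10530 (V = (6135 - 1*508) - 1*(-4903) = (6135 - 508) + 4903 = 5627 + 4903 = 10530)
I(j, r) = -66 + 6*j (I(j, r) = ((5*j + j) - 21) - 45 = (6*j - 21) - 45 = (-21 + 6*j) - 45 = -66 + 6*j)
(I(94, -75) + 17550) + V = ((-66 + 6*94) + 17550) + 10530 = ((-66 + 564) + 17550) + 10530 = (498 + 17550) + 10530 = 18048 + 10530 = 28578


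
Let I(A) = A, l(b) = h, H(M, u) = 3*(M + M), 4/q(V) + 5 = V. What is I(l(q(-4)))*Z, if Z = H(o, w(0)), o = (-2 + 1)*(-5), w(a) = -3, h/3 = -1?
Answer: -90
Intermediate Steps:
h = -3 (h = 3*(-1) = -3)
o = 5 (o = -1*(-5) = 5)
q(V) = 4/(-5 + V)
H(M, u) = 6*M (H(M, u) = 3*(2*M) = 6*M)
l(b) = -3
Z = 30 (Z = 6*5 = 30)
I(l(q(-4)))*Z = -3*30 = -90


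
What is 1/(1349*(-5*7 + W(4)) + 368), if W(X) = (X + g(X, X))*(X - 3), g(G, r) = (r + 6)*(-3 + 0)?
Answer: -1/81921 ≈ -1.2207e-5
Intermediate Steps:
g(G, r) = -18 - 3*r (g(G, r) = (6 + r)*(-3) = -18 - 3*r)
W(X) = (-18 - 2*X)*(-3 + X) (W(X) = (X + (-18 - 3*X))*(X - 3) = (-18 - 2*X)*(-3 + X))
1/(1349*(-5*7 + W(4)) + 368) = 1/(1349*(-5*7 + (54 - 12*4 - 2*4²)) + 368) = 1/(1349*(-35 + (54 - 48 - 2*16)) + 368) = 1/(1349*(-35 + (54 - 48 - 32)) + 368) = 1/(1349*(-35 - 26) + 368) = 1/(1349*(-61) + 368) = 1/(-82289 + 368) = 1/(-81921) = -1/81921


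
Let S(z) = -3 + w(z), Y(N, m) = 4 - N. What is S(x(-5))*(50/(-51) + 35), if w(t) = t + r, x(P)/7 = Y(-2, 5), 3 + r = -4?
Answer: 55520/51 ≈ 1088.6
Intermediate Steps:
r = -7 (r = -3 - 4 = -7)
x(P) = 42 (x(P) = 7*(4 - 1*(-2)) = 7*(4 + 2) = 7*6 = 42)
w(t) = -7 + t (w(t) = t - 7 = -7 + t)
S(z) = -10 + z (S(z) = -3 + (-7 + z) = -10 + z)
S(x(-5))*(50/(-51) + 35) = (-10 + 42)*(50/(-51) + 35) = 32*(50*(-1/51) + 35) = 32*(-50/51 + 35) = 32*(1735/51) = 55520/51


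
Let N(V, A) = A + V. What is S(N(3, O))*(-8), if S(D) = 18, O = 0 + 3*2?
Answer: -144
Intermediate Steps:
O = 6 (O = 0 + 6 = 6)
S(N(3, O))*(-8) = 18*(-8) = -144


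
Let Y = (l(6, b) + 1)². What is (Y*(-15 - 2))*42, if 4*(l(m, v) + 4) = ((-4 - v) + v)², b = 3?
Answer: -714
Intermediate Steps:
l(m, v) = 0 (l(m, v) = -4 + ((-4 - v) + v)²/4 = -4 + (¼)*(-4)² = -4 + (¼)*16 = -4 + 4 = 0)
Y = 1 (Y = (0 + 1)² = 1² = 1)
(Y*(-15 - 2))*42 = (1*(-15 - 2))*42 = (1*(-17))*42 = -17*42 = -714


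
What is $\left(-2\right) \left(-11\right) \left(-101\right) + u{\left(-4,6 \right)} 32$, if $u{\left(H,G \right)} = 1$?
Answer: $-2190$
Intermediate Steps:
$\left(-2\right) \left(-11\right) \left(-101\right) + u{\left(-4,6 \right)} 32 = \left(-2\right) \left(-11\right) \left(-101\right) + 1 \cdot 32 = 22 \left(-101\right) + 32 = -2222 + 32 = -2190$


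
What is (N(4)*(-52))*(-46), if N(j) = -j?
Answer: -9568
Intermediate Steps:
(N(4)*(-52))*(-46) = (-1*4*(-52))*(-46) = -4*(-52)*(-46) = 208*(-46) = -9568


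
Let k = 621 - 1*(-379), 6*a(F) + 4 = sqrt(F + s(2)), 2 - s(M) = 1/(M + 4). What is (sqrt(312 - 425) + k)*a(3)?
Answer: -(24 - sqrt(174))*(1000 + I*sqrt(113))/36 ≈ -300.25 - 3.1917*I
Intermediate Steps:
s(M) = 2 - 1/(4 + M) (s(M) = 2 - 1/(M + 4) = 2 - 1/(4 + M))
a(F) = -2/3 + sqrt(11/6 + F)/6 (a(F) = -2/3 + sqrt(F + (7 + 2*2)/(4 + 2))/6 = -2/3 + sqrt(F + (7 + 4)/6)/6 = -2/3 + sqrt(F + (1/6)*11)/6 = -2/3 + sqrt(F + 11/6)/6 = -2/3 + sqrt(11/6 + F)/6)
k = 1000 (k = 621 + 379 = 1000)
(sqrt(312 - 425) + k)*a(3) = (sqrt(312 - 425) + 1000)*(-2/3 + sqrt(66 + 36*3)/36) = (sqrt(-113) + 1000)*(-2/3 + sqrt(66 + 108)/36) = (I*sqrt(113) + 1000)*(-2/3 + sqrt(174)/36) = (1000 + I*sqrt(113))*(-2/3 + sqrt(174)/36)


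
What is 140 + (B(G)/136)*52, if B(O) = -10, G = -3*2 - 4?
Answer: 2315/17 ≈ 136.18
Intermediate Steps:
G = -10 (G = -6 - 4 = -10)
140 + (B(G)/136)*52 = 140 - 10/136*52 = 140 - 10*1/136*52 = 140 - 5/68*52 = 140 - 65/17 = 2315/17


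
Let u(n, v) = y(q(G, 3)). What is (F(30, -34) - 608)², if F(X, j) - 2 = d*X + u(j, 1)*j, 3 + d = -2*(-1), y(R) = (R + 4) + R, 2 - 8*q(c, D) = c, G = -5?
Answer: 2765569/4 ≈ 6.9139e+5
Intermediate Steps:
q(c, D) = ¼ - c/8
y(R) = 4 + 2*R (y(R) = (4 + R) + R = 4 + 2*R)
u(n, v) = 23/4 (u(n, v) = 4 + 2*(¼ - ⅛*(-5)) = 4 + 2*(¼ + 5/8) = 4 + 2*(7/8) = 4 + 7/4 = 23/4)
d = -1 (d = -3 - 2*(-1) = -3 + 2 = -1)
F(X, j) = 2 - X + 23*j/4 (F(X, j) = 2 + (-X + 23*j/4) = 2 - X + 23*j/4)
(F(30, -34) - 608)² = ((2 - 1*30 + (23/4)*(-34)) - 608)² = ((2 - 30 - 391/2) - 608)² = (-447/2 - 608)² = (-1663/2)² = 2765569/4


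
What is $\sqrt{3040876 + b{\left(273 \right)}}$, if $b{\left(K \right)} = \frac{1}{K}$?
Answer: $\frac{\sqrt{226633447677}}{273} \approx 1743.8$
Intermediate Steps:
$\sqrt{3040876 + b{\left(273 \right)}} = \sqrt{3040876 + \frac{1}{273}} = \sqrt{\frac{830159149}{273}} = \frac{\sqrt{226633447677}}{273}$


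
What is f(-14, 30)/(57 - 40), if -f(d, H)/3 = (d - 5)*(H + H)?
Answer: 3420/17 ≈ 201.18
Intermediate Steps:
f(d, H) = -6*H*(-5 + d) (f(d, H) = -3*(d - 5)*(H + H) = -3*(-5 + d)*2*H = -6*H*(-5 + d))
f(-14, 30)/(57 - 40) = (6*30*(5 - 1*(-14)))/(57 - 40) = (6*30*(5 + 14))/17 = (6*30*19)/17 = (1/17)*3420 = 3420/17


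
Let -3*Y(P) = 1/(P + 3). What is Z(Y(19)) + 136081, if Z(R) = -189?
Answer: 135892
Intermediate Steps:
Y(P) = -1/(3*(3 + P)) (Y(P) = -1/(3*(P + 3)) = -1/(3*(3 + P)))
Z(Y(19)) + 136081 = -189 + 136081 = 135892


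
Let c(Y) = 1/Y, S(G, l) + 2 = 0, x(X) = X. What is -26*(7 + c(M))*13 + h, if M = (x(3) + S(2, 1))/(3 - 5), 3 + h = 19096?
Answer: 17403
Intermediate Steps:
S(G, l) = -2 (S(G, l) = -2 + 0 = -2)
h = 19093 (h = -3 + 19096 = 19093)
M = -1/2 (M = (3 - 2)/(3 - 5) = 1/(-2) = 1*(-1/2) = -1/2 ≈ -0.50000)
-26*(7 + c(M))*13 + h = -26*(7 + 1/(-1/2))*13 + 19093 = -26*(7 - 2)*13 + 19093 = -26*5*13 + 19093 = -130*13 + 19093 = -1690 + 19093 = 17403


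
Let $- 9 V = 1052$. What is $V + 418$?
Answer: $\frac{2710}{9} \approx 301.11$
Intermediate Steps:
$V = - \frac{1052}{9}$ ($V = \left(- \frac{1}{9}\right) 1052 = - \frac{1052}{9} \approx -116.89$)
$V + 418 = - \frac{1052}{9} + 418 = \frac{2710}{9}$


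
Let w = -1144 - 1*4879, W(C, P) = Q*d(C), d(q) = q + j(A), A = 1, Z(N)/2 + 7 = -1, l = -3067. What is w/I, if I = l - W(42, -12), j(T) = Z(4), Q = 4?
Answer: 6023/3171 ≈ 1.8994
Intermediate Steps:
Z(N) = -16 (Z(N) = -14 + 2*(-1) = -14 - 2 = -16)
j(T) = -16
d(q) = -16 + q (d(q) = q - 16 = -16 + q)
W(C, P) = -64 + 4*C (W(C, P) = 4*(-16 + C) = -64 + 4*C)
I = -3171 (I = -3067 - (-64 + 4*42) = -3067 - (-64 + 168) = -3067 - 1*104 = -3067 - 104 = -3171)
w = -6023 (w = -1144 - 4879 = -6023)
w/I = -6023/(-3171) = -6023*(-1/3171) = 6023/3171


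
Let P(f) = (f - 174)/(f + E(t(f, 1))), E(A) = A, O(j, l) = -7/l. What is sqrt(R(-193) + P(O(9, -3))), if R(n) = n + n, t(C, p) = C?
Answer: I*sqrt(82866)/14 ≈ 20.562*I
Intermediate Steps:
P(f) = (-174 + f)/(2*f) (P(f) = (f - 174)/(f + f) = (-174 + f)/((2*f)) = (-174 + f)*(1/(2*f)) = (-174 + f)/(2*f))
R(n) = 2*n
sqrt(R(-193) + P(O(9, -3))) = sqrt(2*(-193) + (-174 - 7/(-3))/(2*((-7/(-3))))) = sqrt(-386 + (-174 - 7*(-1/3))/(2*((-7*(-1/3))))) = sqrt(-386 + (-174 + 7/3)/(2*(7/3))) = sqrt(-386 + (1/2)*(3/7)*(-515/3)) = sqrt(-386 - 515/14) = sqrt(-5919/14) = I*sqrt(82866)/14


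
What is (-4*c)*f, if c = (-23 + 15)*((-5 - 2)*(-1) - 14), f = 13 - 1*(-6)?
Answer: -4256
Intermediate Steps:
f = 19 (f = 13 + 6 = 19)
c = 56 (c = -8*(-7*(-1) - 14) = -8*(7 - 14) = -8*(-7) = 56)
(-4*c)*f = -4*56*19 = -224*19 = -4256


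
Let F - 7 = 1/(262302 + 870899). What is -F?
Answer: -7932408/1133201 ≈ -7.0000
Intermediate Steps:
F = 7932408/1133201 (F = 7 + 1/(262302 + 870899) = 7 + 1/1133201 = 7932408/1133201 ≈ 7.0000)
-F = -1*7932408/1133201 = -7932408/1133201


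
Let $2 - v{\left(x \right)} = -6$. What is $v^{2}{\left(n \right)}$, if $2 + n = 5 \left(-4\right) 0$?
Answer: $64$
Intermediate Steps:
$n = -2$ ($n = -2 + 5 \left(-4\right) 0 = -2 - 0 = -2 + 0 = -2$)
$v{\left(x \right)} = 8$ ($v{\left(x \right)} = 2 - -6 = 2 + 6 = 8$)
$v^{2}{\left(n \right)} = 8^{2} = 64$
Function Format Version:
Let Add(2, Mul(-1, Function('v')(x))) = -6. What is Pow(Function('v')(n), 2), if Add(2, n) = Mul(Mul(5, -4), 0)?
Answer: 64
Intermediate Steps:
n = -2 (n = Add(-2, Mul(Mul(5, -4), 0)) = Add(-2, Mul(-20, 0)) = Add(-2, 0) = -2)
Function('v')(x) = 8 (Function('v')(x) = Add(2, Mul(-1, -6)) = Add(2, 6) = 8)
Pow(Function('v')(n), 2) = Pow(8, 2) = 64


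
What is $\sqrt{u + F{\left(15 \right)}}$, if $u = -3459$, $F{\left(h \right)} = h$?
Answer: $2 i \sqrt{861} \approx 58.686 i$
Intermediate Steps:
$\sqrt{u + F{\left(15 \right)}} = \sqrt{-3459 + 15} = \sqrt{-3444} = 2 i \sqrt{861}$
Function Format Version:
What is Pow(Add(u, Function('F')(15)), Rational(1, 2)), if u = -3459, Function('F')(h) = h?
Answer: Mul(2, I, Pow(861, Rational(1, 2))) ≈ Mul(58.686, I)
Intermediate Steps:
Pow(Add(u, Function('F')(15)), Rational(1, 2)) = Pow(Add(-3459, 15), Rational(1, 2)) = Pow(-3444, Rational(1, 2)) = Mul(2, I, Pow(861, Rational(1, 2)))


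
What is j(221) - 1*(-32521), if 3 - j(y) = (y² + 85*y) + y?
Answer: -35323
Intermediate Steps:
j(y) = 3 - y² - 86*y (j(y) = 3 - ((y² + 85*y) + y) = 3 - (y² + 86*y) = 3 + (-y² - 86*y) = 3 - y² - 86*y)
j(221) - 1*(-32521) = (3 - 1*221² - 86*221) - 1*(-32521) = (3 - 1*48841 - 19006) + 32521 = (3 - 48841 - 19006) + 32521 = -67844 + 32521 = -35323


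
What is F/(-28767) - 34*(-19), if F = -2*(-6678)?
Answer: 6190042/9589 ≈ 645.54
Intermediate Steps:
F = 13356
F/(-28767) - 34*(-19) = 13356/(-28767) - 34*(-19) = 13356*(-1/28767) - 1*(-646) = -4452/9589 + 646 = 6190042/9589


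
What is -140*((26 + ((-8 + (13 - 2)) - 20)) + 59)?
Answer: -9520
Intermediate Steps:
-140*((26 + ((-8 + (13 - 2)) - 20)) + 59) = -140*((26 + ((-8 + 11) - 20)) + 59) = -140*((26 + (3 - 20)) + 59) = -140*((26 - 17) + 59) = -140*(9 + 59) = -140*68 = -9520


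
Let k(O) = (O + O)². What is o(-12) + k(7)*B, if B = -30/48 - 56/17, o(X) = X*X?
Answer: -21221/34 ≈ -624.15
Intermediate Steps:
o(X) = X²
B = -533/136 (B = -30*1/48 - 56*1/17 = -5/8 - 56/17 = -533/136 ≈ -3.9191)
k(O) = 4*O² (k(O) = (2*O)² = 4*O²)
o(-12) + k(7)*B = (-12)² + (4*7²)*(-533/136) = 144 + (4*49)*(-533/136) = 144 + 196*(-533/136) = 144 - 26117/34 = -21221/34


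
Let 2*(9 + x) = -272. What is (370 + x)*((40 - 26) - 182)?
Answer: -37800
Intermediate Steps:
x = -145 (x = -9 + (½)*(-272) = -9 - 136 = -145)
(370 + x)*((40 - 26) - 182) = (370 - 145)*((40 - 26) - 182) = 225*(14 - 182) = 225*(-168) = -37800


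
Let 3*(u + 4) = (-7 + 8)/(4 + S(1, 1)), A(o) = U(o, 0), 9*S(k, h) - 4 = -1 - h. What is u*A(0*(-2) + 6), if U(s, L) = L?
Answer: 0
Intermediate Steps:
S(k, h) = 1/3 - h/9 (S(k, h) = 4/9 + (-1 - h)/9 = 4/9 + (-1/9 - h/9) = 1/3 - h/9)
A(o) = 0
u = -149/38 (u = -4 + ((-7 + 8)/(4 + (1/3 - 1/9*1)))/3 = -4 + (1/(4 + (1/3 - 1/9)))/3 = -4 + (1/(4 + 2/9))/3 = -4 + (1/(38/9))/3 = -4 + (1*(9/38))/3 = -4 + (1/3)*(9/38) = -4 + 3/38 = -149/38 ≈ -3.9211)
u*A(0*(-2) + 6) = -149/38*0 = 0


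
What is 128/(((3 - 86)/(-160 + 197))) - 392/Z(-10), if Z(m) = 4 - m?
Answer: -7060/83 ≈ -85.060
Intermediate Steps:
128/(((3 - 86)/(-160 + 197))) - 392/Z(-10) = 128/(((3 - 86)/(-160 + 197))) - 392/(4 - 1*(-10)) = 128/((-83/37)) - 392/(4 + 10) = 128/((-83*1/37)) - 392/14 = 128/(-83/37) - 392*1/14 = 128*(-37/83) - 28 = -4736/83 - 28 = -7060/83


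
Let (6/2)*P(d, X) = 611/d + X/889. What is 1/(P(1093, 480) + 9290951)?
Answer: 2915031/27083411252300 ≈ 1.0763e-7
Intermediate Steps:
P(d, X) = X/2667 + 611/(3*d) (P(d, X) = (611/d + X/889)/3 = X/2667 + 611/(3*d))
1/(P(1093, 480) + 9290951) = 1/((1/2667)*(543179 + 480*1093)/1093 + 9290951) = 1/((1/2667)*(1/1093)*(543179 + 524640) + 9290951) = 1/((1/2667)*(1/1093)*1067819 + 9290951) = 1/(1067819/2915031 + 9290951) = 1/(27083411252300/2915031) = 2915031/27083411252300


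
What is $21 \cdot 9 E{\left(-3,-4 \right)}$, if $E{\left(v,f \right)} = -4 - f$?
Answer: $0$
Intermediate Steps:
$21 \cdot 9 E{\left(-3,-4 \right)} = 21 \cdot 9 \left(-4 - -4\right) = 189 \left(-4 + 4\right) = 189 \cdot 0 = 0$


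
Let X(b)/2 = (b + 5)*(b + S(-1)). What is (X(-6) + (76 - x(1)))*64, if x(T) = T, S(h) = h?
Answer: 5696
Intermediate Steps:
X(b) = 2*(-1 + b)*(5 + b) (X(b) = 2*((b + 5)*(b - 1)) = 2*((5 + b)*(-1 + b)) = 2*((-1 + b)*(5 + b)) = 2*(-1 + b)*(5 + b))
(X(-6) + (76 - x(1)))*64 = ((-10 + 2*(-6)² + 8*(-6)) + (76 - 1*1))*64 = ((-10 + 2*36 - 48) + (76 - 1))*64 = ((-10 + 72 - 48) + 75)*64 = (14 + 75)*64 = 89*64 = 5696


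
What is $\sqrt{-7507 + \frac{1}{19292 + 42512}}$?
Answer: $\frac{3 i \sqrt{796520727753}}{30902} \approx 86.643 i$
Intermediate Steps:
$\sqrt{-7507 + \frac{1}{19292 + 42512}} = \sqrt{-7507 + \frac{1}{61804}} = \sqrt{- \frac{463962627}{61804}} = \frac{3 i \sqrt{796520727753}}{30902}$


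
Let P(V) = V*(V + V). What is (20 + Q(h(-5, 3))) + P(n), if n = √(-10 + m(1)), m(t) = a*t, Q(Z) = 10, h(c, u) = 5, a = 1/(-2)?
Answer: 9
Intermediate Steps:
a = -½ (a = 1*(-½) = -½ ≈ -0.50000)
m(t) = -t/2
n = I*√42/2 (n = √(-10 - ½*1) = √(-10 - ½) = √(-21/2) = I*√42/2 ≈ 3.2404*I)
P(V) = 2*V² (P(V) = V*(2*V) = 2*V²)
(20 + Q(h(-5, 3))) + P(n) = (20 + 10) + 2*(I*√42/2)² = 30 + 2*(-21/2) = 30 - 21 = 9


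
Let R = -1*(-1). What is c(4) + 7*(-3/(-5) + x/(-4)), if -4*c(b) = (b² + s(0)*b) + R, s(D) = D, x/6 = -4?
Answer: 839/20 ≈ 41.950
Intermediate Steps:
x = -24 (x = 6*(-4) = -24)
R = 1
c(b) = -¼ - b²/4 (c(b) = -((b² + 0*b) + 1)/4 = -((b² + 0) + 1)/4 = -(b² + 1)/4 = -(1 + b²)/4 = -¼ - b²/4)
c(4) + 7*(-3/(-5) + x/(-4)) = (-¼ - ¼*4²) + 7*(-3/(-5) - 24/(-4)) = (-¼ - ¼*16) + 7*(-3*(-⅕) - 24*(-¼)) = (-¼ - 4) + 7*(⅗ + 6) = -17/4 + 7*(33/5) = -17/4 + 231/5 = 839/20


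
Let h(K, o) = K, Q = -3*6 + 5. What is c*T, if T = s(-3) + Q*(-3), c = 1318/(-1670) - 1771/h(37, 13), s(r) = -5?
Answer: -51107712/30895 ≈ -1654.2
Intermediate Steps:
Q = -13 (Q = -18 + 5 = -13)
c = -1503168/30895 (c = 1318/(-1670) - 1771/37 = 1318*(-1/1670) - 1771*1/37 = -659/835 - 1771/37 = -1503168/30895 ≈ -48.654)
T = 34 (T = -5 - 13*(-3) = -5 + 39 = 34)
c*T = -1503168/30895*34 = -51107712/30895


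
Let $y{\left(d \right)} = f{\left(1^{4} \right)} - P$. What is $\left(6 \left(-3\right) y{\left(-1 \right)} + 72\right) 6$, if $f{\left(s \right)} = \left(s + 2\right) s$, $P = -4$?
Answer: $-324$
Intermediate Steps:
$f{\left(s \right)} = s \left(2 + s\right)$ ($f{\left(s \right)} = \left(2 + s\right) s = s \left(2 + s\right)$)
$y{\left(d \right)} = 7$ ($y{\left(d \right)} = 1^{4} \left(2 + 1^{4}\right) - -4 = 1 \left(2 + 1\right) + 4 = 1 \cdot 3 + 4 = 3 + 4 = 7$)
$\left(6 \left(-3\right) y{\left(-1 \right)} + 72\right) 6 = \left(6 \left(-3\right) 7 + 72\right) 6 = \left(\left(-18\right) 7 + 72\right) 6 = \left(-126 + 72\right) 6 = \left(-54\right) 6 = -324$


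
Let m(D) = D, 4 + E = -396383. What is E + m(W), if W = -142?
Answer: -396529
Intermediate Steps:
E = -396387 (E = -4 - 396383 = -396387)
E + m(W) = -396387 - 142 = -396529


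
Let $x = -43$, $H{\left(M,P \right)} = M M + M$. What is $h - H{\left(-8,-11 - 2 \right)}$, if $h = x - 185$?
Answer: $-284$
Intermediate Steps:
$H{\left(M,P \right)} = M + M^{2}$ ($H{\left(M,P \right)} = M^{2} + M = M + M^{2}$)
$h = -228$ ($h = -43 - 185 = -228$)
$h - H{\left(-8,-11 - 2 \right)} = -228 - - 8 \left(1 - 8\right) = -228 - \left(-8\right) \left(-7\right) = -228 - 56 = -284$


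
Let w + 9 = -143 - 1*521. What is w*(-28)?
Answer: 18844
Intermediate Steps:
w = -673 (w = -9 + (-143 - 1*521) = -9 + (-143 - 521) = -9 - 664 = -673)
w*(-28) = -673*(-28) = 18844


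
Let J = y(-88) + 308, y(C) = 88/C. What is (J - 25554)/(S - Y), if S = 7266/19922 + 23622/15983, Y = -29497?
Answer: -574212945823/670916043356 ≈ -0.85586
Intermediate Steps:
S = 41909283/22743809 (S = 7266*(1/19922) + 23622*(1/15983) = 519/1423 + 23622/15983 = 41909283/22743809 ≈ 1.8427)
J = 307 (J = 88/(-88) + 308 = 88*(-1/88) + 308 = -1 + 308 = 307)
(J - 25554)/(S - Y) = (307 - 25554)/(41909283/22743809 - 1*(-29497)) = -25247/(41909283/22743809 + 29497) = -25247/670916043356/22743809 = -25247*22743809/670916043356 = -574212945823/670916043356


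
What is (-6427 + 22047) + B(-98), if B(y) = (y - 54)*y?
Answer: 30516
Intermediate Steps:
B(y) = y*(-54 + y) (B(y) = (-54 + y)*y = y*(-54 + y))
(-6427 + 22047) + B(-98) = (-6427 + 22047) - 98*(-54 - 98) = 15620 - 98*(-152) = 15620 + 14896 = 30516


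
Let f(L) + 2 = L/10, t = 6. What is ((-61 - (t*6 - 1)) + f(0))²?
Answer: 9604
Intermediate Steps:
f(L) = -2 + L/10
((-61 - (t*6 - 1)) + f(0))² = ((-61 - (6*6 - 1)) + (-2 + (⅒)*0))² = ((-61 - (36 - 1)) + (-2 + 0))² = ((-61 - 1*35) - 2)² = ((-61 - 35) - 2)² = (-96 - 2)² = (-98)² = 9604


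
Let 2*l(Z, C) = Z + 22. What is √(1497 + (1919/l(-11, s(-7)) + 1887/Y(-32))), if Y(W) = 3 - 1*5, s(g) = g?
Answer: √436766/22 ≈ 30.040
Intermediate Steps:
l(Z, C) = 11 + Z/2 (l(Z, C) = (Z + 22)/2 = (22 + Z)/2 = 11 + Z/2)
Y(W) = -2 (Y(W) = 3 - 5 = -2)
√(1497 + (1919/l(-11, s(-7)) + 1887/Y(-32))) = √(1497 + (1919/(11 + (½)*(-11)) + 1887/(-2))) = √(1497 + (1919/(11 - 11/2) + 1887*(-½))) = √(1497 + (1919/(11/2) - 1887/2)) = √(1497 + (1919*(2/11) - 1887/2)) = √(1497 + (3838/11 - 1887/2)) = √(1497 - 13081/22) = √(19853/22) = √436766/22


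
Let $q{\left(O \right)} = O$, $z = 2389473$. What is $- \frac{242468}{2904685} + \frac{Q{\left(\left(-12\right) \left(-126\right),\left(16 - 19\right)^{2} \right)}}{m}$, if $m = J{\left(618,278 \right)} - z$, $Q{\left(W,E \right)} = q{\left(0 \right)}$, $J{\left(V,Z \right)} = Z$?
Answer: $- \frac{242468}{2904685} \approx -0.083475$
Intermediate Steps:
$Q{\left(W,E \right)} = 0$
$m = -2389195$ ($m = 278 - 2389473 = -2389195$)
$- \frac{242468}{2904685} + \frac{Q{\left(\left(-12\right) \left(-126\right),\left(16 - 19\right)^{2} \right)}}{m} = - \frac{242468}{2904685} + \frac{0}{-2389195} = \left(-242468\right) \frac{1}{2904685} + 0 \left(- \frac{1}{2389195}\right) = - \frac{242468}{2904685} + 0 = - \frac{242468}{2904685}$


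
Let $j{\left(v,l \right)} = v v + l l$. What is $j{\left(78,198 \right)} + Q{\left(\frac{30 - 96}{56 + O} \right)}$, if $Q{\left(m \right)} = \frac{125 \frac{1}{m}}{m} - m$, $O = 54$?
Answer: $\frac{2053612}{45} \approx 45636.0$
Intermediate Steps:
$j{\left(v,l \right)} = l^{2} + v^{2}$ ($j{\left(v,l \right)} = v^{2} + l^{2} = l^{2} + v^{2}$)
$Q{\left(m \right)} = - m + \frac{125}{m^{2}}$ ($Q{\left(m \right)} = \frac{125}{m^{2}} - m = - m + \frac{125}{m^{2}}$)
$j{\left(78,198 \right)} + Q{\left(\frac{30 - 96}{56 + O} \right)} = \left(198^{2} + 78^{2}\right) + \left(- \frac{30 - 96}{56 + 54} + \frac{125}{\left(30 - 96\right)^{2} \frac{1}{\left(56 + 54\right)^{2}}}\right) = \left(39204 + 6084\right) + \left(- \frac{-66}{110} + \frac{125}{\frac{9}{25}}\right) = 45288 + \left(- \frac{-66}{110} + \frac{125}{\frac{9}{25}}\right) = 45288 + \left(\left(-1\right) \left(- \frac{3}{5}\right) + \frac{125}{\frac{9}{25}}\right) = 45288 + \left(\frac{3}{5} + 125 \cdot \frac{25}{9}\right) = 45288 + \left(\frac{3}{5} + \frac{3125}{9}\right) = 45288 + \frac{15652}{45} = \frac{2053612}{45}$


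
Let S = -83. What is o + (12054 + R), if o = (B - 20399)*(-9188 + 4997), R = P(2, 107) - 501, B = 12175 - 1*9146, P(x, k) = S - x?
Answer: 72809138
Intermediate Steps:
P(x, k) = -83 - x
B = 3029 (B = 12175 - 9146 = 3029)
R = -586 (R = (-83 - 1*2) - 501 = (-83 - 2) - 501 = -85 - 501 = -586)
o = 72797670 (o = (3029 - 20399)*(-9188 + 4997) = -17370*(-4191) = 72797670)
o + (12054 + R) = 72797670 + (12054 - 586) = 72797670 + 11468 = 72809138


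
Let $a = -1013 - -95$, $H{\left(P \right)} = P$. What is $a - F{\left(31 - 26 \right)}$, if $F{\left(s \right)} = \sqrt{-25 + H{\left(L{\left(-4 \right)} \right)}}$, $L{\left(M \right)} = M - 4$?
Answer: $-918 - i \sqrt{33} \approx -918.0 - 5.7446 i$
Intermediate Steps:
$L{\left(M \right)} = -4 + M$
$F{\left(s \right)} = i \sqrt{33}$ ($F{\left(s \right)} = \sqrt{-25 - 8} = \sqrt{-33} = i \sqrt{33}$)
$a = -918$ ($a = -1013 + 95 = -918$)
$a - F{\left(31 - 26 \right)} = -918 - i \sqrt{33}$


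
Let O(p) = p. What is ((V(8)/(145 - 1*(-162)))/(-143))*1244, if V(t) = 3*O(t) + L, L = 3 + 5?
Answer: -39808/43901 ≈ -0.90677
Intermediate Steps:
L = 8
V(t) = 8 + 3*t (V(t) = 3*t + 8 = 8 + 3*t)
((V(8)/(145 - 1*(-162)))/(-143))*1244 = (((8 + 3*8)/(145 - 1*(-162)))/(-143))*1244 = (((8 + 24)/(145 + 162))*(-1/143))*1244 = ((32/307)*(-1/143))*1244 = -32/43901*1244 = -39808/43901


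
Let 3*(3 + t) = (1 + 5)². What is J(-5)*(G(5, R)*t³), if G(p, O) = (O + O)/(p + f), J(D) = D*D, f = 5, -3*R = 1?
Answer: -1215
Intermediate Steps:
R = -⅓ (R = -⅓*1 = -⅓ ≈ -0.33333)
J(D) = D²
G(p, O) = 2*O/(5 + p) (G(p, O) = (O + O)/(p + 5) = (2*O)/(5 + p) = 2*O/(5 + p))
t = 9 (t = -3 + (1 + 5)²/3 = -3 + (⅓)*6² = -3 + (⅓)*36 = -3 + 12 = 9)
J(-5)*(G(5, R)*t³) = (-5)²*((2*(-⅓)/(5 + 5))*9³) = 25*((2*(-⅓)/10)*729) = 25*((2*(-⅓)*(⅒))*729) = 25*(-1/15*729) = 25*(-243/5) = -1215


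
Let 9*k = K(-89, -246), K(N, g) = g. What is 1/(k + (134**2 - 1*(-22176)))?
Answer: 3/120314 ≈ 2.4935e-5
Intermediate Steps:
k = -82/3 (k = (1/9)*(-246) = -82/3 ≈ -27.333)
1/(k + (134**2 - 1*(-22176))) = 1/(-82/3 + (134**2 - 1*(-22176))) = 1/(-82/3 + (17956 + 22176)) = 1/(-82/3 + 40132) = 1/(120314/3) = 3/120314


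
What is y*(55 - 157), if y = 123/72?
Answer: -697/4 ≈ -174.25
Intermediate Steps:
y = 41/24 (y = 123*(1/72) = 41/24 ≈ 1.7083)
y*(55 - 157) = 41*(55 - 157)/24 = (41/24)*(-102) = -697/4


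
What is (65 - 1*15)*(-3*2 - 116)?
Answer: -6100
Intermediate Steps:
(65 - 1*15)*(-3*2 - 116) = (65 - 15)*(-6 - 116) = 50*(-122) = -6100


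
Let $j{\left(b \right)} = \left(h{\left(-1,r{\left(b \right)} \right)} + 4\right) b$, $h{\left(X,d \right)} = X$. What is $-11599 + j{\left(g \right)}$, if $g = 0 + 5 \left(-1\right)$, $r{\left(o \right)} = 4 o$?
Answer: $-11614$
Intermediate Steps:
$g = -5$ ($g = 0 - 5 = -5$)
$j{\left(b \right)} = 3 b$ ($j{\left(b \right)} = \left(-1 + 4\right) b = 3 b$)
$-11599 + j{\left(g \right)} = -11599 + 3 \left(-5\right) = -11599 - 15 = -11614$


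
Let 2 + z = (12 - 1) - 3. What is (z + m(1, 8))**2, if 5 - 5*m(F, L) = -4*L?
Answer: 4489/25 ≈ 179.56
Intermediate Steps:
m(F, L) = 1 + 4*L/5 (m(F, L) = 1 - (-4)*L/5 = 1 + 4*L/5)
z = 6 (z = -2 + ((12 - 1) - 3) = -2 + (11 - 3) = -2 + 8 = 6)
(z + m(1, 8))**2 = (6 + (1 + (4/5)*8))**2 = (6 + (1 + 32/5))**2 = (6 + 37/5)**2 = (67/5)**2 = 4489/25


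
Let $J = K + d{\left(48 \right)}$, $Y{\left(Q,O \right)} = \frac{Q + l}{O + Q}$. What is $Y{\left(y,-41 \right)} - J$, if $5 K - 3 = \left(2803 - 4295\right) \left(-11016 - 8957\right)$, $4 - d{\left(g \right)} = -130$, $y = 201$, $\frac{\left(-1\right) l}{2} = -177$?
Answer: $- \frac{953611893}{160} \approx -5.9601 \cdot 10^{6}$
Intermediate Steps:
$l = 354$ ($l = \left(-2\right) \left(-177\right) = 354$)
$d{\left(g \right)} = 134$ ($d{\left(g \right)} = 4 - -130 = 4 + 130 = 134$)
$K = \frac{29799719}{5}$ ($K = \frac{3}{5} + \frac{\left(2803 - 4295\right) \left(-11016 - 8957\right)}{5} = \frac{3}{5} + \frac{\left(-1492\right) \left(-19973\right)}{5} = \frac{3}{5} + \frac{1}{5} \cdot 29799716 = \frac{3}{5} + \frac{29799716}{5} = \frac{29799719}{5} \approx 5.9599 \cdot 10^{6}$)
$Y{\left(Q,O \right)} = \frac{354 + Q}{O + Q}$ ($Y{\left(Q,O \right)} = \frac{Q + 354}{O + Q} = \frac{354 + Q}{O + Q}$)
$J = \frac{29800389}{5}$ ($J = \frac{29799719}{5} + 134 = \frac{29800389}{5} \approx 5.9601 \cdot 10^{6}$)
$Y{\left(y,-41 \right)} - J = \frac{354 + 201}{-41 + 201} - \frac{29800389}{5} = \frac{1}{160} \cdot 555 - \frac{29800389}{5} = \frac{111}{32} - \frac{29800389}{5} = - \frac{953611893}{160}$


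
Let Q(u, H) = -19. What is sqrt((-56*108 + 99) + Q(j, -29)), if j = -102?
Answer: 4*I*sqrt(373) ≈ 77.253*I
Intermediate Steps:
sqrt((-56*108 + 99) + Q(j, -29)) = sqrt((-56*108 + 99) - 19) = sqrt((-6048 + 99) - 19) = sqrt(-5949 - 19) = sqrt(-5968) = 4*I*sqrt(373)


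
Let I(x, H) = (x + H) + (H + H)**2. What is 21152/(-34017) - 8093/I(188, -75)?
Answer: -753609757/769226421 ≈ -0.97970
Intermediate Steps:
I(x, H) = H + x + 4*H**2 (I(x, H) = (H + x) + (2*H)**2 = (H + x) + 4*H**2 = H + x + 4*H**2)
21152/(-34017) - 8093/I(188, -75) = 21152/(-34017) - 8093/(-75 + 188 + 4*(-75)**2) = 21152*(-1/34017) - 8093/(-75 + 188 + 4*5625) = -21152/34017 - 8093/(-75 + 188 + 22500) = -21152/34017 - 8093/22613 = -753609757/769226421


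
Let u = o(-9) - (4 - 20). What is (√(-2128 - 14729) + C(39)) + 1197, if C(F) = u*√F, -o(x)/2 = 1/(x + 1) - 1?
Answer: 1197 + 73*√39/4 + 3*I*√1873 ≈ 1311.0 + 129.83*I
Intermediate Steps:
o(x) = 2 - 2/(1 + x) (o(x) = -2*(1/(x + 1) - 1) = -2*(1/(1 + x) - 1) = -2*(-1 + 1/(1 + x)) = 2 - 2/(1 + x))
u = 73/4 (u = 2*(-9)/(1 - 9) - (4 - 20) = 2*(-9)/(-8) - 1*(-16) = 2*(-9)*(-⅛) + 16 = 9/4 + 16 = 73/4 ≈ 18.250)
C(F) = 73*√F/4
(√(-2128 - 14729) + C(39)) + 1197 = (√(-2128 - 14729) + 73*√39/4) + 1197 = (√(-16857) + 73*√39/4) + 1197 = (3*I*√1873 + 73*√39/4) + 1197 = (73*√39/4 + 3*I*√1873) + 1197 = 1197 + 73*√39/4 + 3*I*√1873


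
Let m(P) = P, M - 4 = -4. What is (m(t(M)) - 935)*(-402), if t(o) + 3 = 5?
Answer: 375066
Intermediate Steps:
M = 0 (M = 4 - 4 = 0)
t(o) = 2 (t(o) = -3 + 5 = 2)
(m(t(M)) - 935)*(-402) = (2 - 935)*(-402) = -933*(-402) = 375066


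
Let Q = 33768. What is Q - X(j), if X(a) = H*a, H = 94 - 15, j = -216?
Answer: 50832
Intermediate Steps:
H = 79
X(a) = 79*a
Q - X(j) = 33768 - 79*(-216) = 33768 - 1*(-17064) = 33768 + 17064 = 50832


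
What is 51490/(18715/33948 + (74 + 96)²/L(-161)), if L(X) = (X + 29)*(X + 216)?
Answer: -42301176984/2817421 ≈ -15014.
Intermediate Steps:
L(X) = (29 + X)*(216 + X)
51490/(18715/33948 + (74 + 96)²/L(-161)) = 51490/(18715/33948 + (74 + 96)²/(6264 + (-161)² + 245*(-161))) = 51490/(18715*(1/33948) + 170²/(6264 + 25921 - 39445)) = 51490/(18715/33948 + 28900/(-7260)) = 51490/(18715/33948 + 28900*(-1/7260)) = 51490/(18715/33948 - 1445/363) = 51490/(-14087105/4107708) = 51490*(-4107708/14087105) = -42301176984/2817421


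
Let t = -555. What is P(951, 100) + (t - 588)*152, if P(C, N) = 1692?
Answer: -172044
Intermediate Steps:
P(951, 100) + (t - 588)*152 = 1692 + (-555 - 588)*152 = 1692 - 1143*152 = 1692 - 173736 = -172044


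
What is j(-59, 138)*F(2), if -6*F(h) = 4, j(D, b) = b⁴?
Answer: -241782624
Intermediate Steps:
F(h) = -⅔ (F(h) = -⅙*4 = -⅔)
j(-59, 138)*F(2) = 138⁴*(-⅔) = 362673936*(-⅔) = -241782624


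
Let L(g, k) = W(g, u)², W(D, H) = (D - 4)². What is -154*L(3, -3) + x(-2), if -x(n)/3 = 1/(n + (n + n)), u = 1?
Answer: -307/2 ≈ -153.50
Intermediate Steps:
W(D, H) = (-4 + D)²
L(g, k) = (-4 + g)⁴ (L(g, k) = ((-4 + g)²)² = (-4 + g)⁴)
x(n) = -1/n (x(n) = -3/(n + (n + n)) = -3/(n + 2*n) = -3*1/(3*n) = -1/n)
-154*L(3, -3) + x(-2) = -154*(-4 + 3)⁴ - 1/(-2) = -154*(-1)⁴ - 1*(-½) = -154*1 + ½ = -154 + ½ = -307/2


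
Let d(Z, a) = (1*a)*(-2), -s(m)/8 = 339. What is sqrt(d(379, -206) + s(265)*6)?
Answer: 2*I*sqrt(3965) ≈ 125.94*I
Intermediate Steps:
s(m) = -2712 (s(m) = -8*339 = -2712)
d(Z, a) = -2*a (d(Z, a) = a*(-2) = -2*a)
sqrt(d(379, -206) + s(265)*6) = sqrt(-2*(-206) - 2712*6) = sqrt(412 - 16272) = sqrt(-15860) = 2*I*sqrt(3965)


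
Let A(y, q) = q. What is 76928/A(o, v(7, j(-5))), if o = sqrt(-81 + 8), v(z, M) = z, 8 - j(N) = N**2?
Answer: 76928/7 ≈ 10990.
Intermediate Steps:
j(N) = 8 - N**2
o = I*sqrt(73) (o = sqrt(-73) = I*sqrt(73) ≈ 8.544*I)
76928/A(o, v(7, j(-5))) = 76928/7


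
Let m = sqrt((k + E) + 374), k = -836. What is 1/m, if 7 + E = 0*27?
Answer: -I*sqrt(469)/469 ≈ -0.046176*I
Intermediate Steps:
E = -7 (E = -7 + 0*27 = -7 + 0 = -7)
m = I*sqrt(469) (m = sqrt((-836 - 7) + 374) = sqrt(-843 + 374) = sqrt(-469) = I*sqrt(469) ≈ 21.656*I)
1/m = 1/(I*sqrt(469)) = -I*sqrt(469)/469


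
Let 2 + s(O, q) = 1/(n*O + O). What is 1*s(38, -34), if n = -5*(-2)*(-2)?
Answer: -1445/722 ≈ -2.0014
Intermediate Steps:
n = -20 (n = 10*(-2) = -20)
s(O, q) = -2 - 1/(19*O) (s(O, q) = -2 + 1/(-20*O + O) = -2 + 1/(-19*O) = -2 - 1/(19*O))
1*s(38, -34) = 1*(-2 - 1/19/38) = 1*(-2 - 1/19*1/38) = 1*(-2 - 1/722) = 1*(-1445/722) = -1445/722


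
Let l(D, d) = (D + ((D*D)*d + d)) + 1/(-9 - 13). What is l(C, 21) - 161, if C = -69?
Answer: 2194983/22 ≈ 99772.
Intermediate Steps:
l(D, d) = -1/22 + D + d + d*D² (l(D, d) = (D + (D²*d + d)) + 1/(-22) = (D + (d*D² + d)) - 1/22 = (D + (d + d*D²)) - 1/22 = (D + d + d*D²) - 1/22 = -1/22 + D + d + d*D²)
l(C, 21) - 161 = (-1/22 - 69 + 21 + 21*(-69)²) - 161 = (-1/22 - 69 + 21 + 21*4761) - 161 = (-1/22 - 69 + 21 + 99981) - 161 = 2198525/22 - 161 = 2194983/22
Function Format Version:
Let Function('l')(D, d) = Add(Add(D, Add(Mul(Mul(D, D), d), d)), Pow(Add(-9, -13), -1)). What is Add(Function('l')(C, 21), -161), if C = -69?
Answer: Rational(2194983, 22) ≈ 99772.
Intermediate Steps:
Function('l')(D, d) = Add(Rational(-1, 22), D, d, Mul(d, Pow(D, 2))) (Function('l')(D, d) = Add(Add(D, Add(Mul(Pow(D, 2), d), d)), Pow(-22, -1)) = Add(Add(D, Add(Mul(d, Pow(D, 2)), d)), Rational(-1, 22)) = Add(Add(D, Add(d, Mul(d, Pow(D, 2)))), Rational(-1, 22)) = Add(Add(D, d, Mul(d, Pow(D, 2))), Rational(-1, 22)) = Add(Rational(-1, 22), D, d, Mul(d, Pow(D, 2))))
Add(Function('l')(C, 21), -161) = Add(Add(Rational(-1, 22), -69, 21, Mul(21, Pow(-69, 2))), -161) = Add(Add(Rational(-1, 22), -69, 21, Mul(21, 4761)), -161) = Add(Add(Rational(-1, 22), -69, 21, 99981), -161) = Add(Rational(2198525, 22), -161) = Rational(2194983, 22)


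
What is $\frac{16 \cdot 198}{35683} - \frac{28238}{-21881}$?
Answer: $\frac{1076935562}{780779723} \approx 1.3793$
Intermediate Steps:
$\frac{16 \cdot 198}{35683} - \frac{28238}{-21881} = 3168 \cdot \frac{1}{35683} - - \frac{28238}{21881} = \frac{3168}{35683} + \frac{28238}{21881} = \frac{1076935562}{780779723}$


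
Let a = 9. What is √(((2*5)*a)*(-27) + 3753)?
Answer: 21*√3 ≈ 36.373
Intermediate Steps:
√(((2*5)*a)*(-27) + 3753) = √(((2*5)*9)*(-27) + 3753) = √((10*9)*(-27) + 3753) = √(90*(-27) + 3753) = √(-2430 + 3753) = √1323 = 21*√3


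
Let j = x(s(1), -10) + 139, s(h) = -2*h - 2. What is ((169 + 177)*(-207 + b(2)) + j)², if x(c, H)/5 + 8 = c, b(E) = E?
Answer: 5019864201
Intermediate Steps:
s(h) = -2 - 2*h
x(c, H) = -40 + 5*c
j = 79 (j = (-40 + 5*(-2 - 2*1)) + 139 = (-40 + 5*(-2 - 2)) + 139 = (-40 + 5*(-4)) + 139 = (-40 - 20) + 139 = -60 + 139 = 79)
((169 + 177)*(-207 + b(2)) + j)² = ((169 + 177)*(-207 + 2) + 79)² = (346*(-205) + 79)² = (-70930 + 79)² = (-70851)² = 5019864201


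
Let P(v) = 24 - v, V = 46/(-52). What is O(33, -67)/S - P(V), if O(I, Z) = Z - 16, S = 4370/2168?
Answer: -3752967/56810 ≈ -66.062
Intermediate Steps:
S = 2185/1084 (S = 4370*(1/2168) = 2185/1084 ≈ 2.0157)
O(I, Z) = -16 + Z
V = -23/26 (V = 46*(-1/52) = -23/26 ≈ -0.88461)
O(33, -67)/S - P(V) = (-16 - 67)/(2185/1084) - (24 - 1*(-23/26)) = -83*1084/2185 - (24 + 23/26) = -89972/2185 - 1*647/26 = -89972/2185 - 647/26 = -3752967/56810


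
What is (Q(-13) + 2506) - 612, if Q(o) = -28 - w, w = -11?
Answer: 1877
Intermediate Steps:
Q(o) = -17 (Q(o) = -28 - 1*(-11) = -28 + 11 = -17)
(Q(-13) + 2506) - 612 = (-17 + 2506) - 612 = 2489 - 612 = 1877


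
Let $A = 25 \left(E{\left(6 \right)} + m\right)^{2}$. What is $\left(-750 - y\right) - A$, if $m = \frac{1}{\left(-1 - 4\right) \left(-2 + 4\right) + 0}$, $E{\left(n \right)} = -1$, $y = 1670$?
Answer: $- \frac{9801}{4} \approx -2450.3$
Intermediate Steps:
$m = - \frac{1}{10}$ ($m = \frac{1}{\left(-5\right) 2 + 0} = \frac{1}{-10 + 0} = \frac{1}{-10} = - \frac{1}{10} \approx -0.1$)
$A = \frac{121}{4}$ ($A = 25 \left(-1 - \frac{1}{10}\right)^{2} = 25 \left(- \frac{11}{10}\right)^{2} = 25 \cdot \frac{121}{100} = \frac{121}{4} \approx 30.25$)
$\left(-750 - y\right) - A = \left(-750 - 1670\right) - \frac{121}{4} = -2420 - \frac{121}{4} = - \frac{9801}{4}$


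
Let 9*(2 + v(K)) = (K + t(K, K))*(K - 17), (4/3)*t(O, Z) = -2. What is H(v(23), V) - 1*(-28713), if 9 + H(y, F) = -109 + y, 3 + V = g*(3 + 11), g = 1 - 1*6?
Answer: 85822/3 ≈ 28607.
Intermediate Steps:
g = -5 (g = 1 - 6 = -5)
V = -73 (V = -3 - 5*(3 + 11) = -3 - 5*14 = -3 - 70 = -73)
t(O, Z) = -3/2 (t(O, Z) = (3/4)*(-2) = -3/2)
v(K) = -2 + (-17 + K)*(-3/2 + K)/9 (v(K) = -2 + ((K - 3/2)*(K - 17))/9 = -2 + ((-3/2 + K)*(-17 + K))/9 = -2 + ((-17 + K)*(-3/2 + K))/9 = -2 + (-17 + K)*(-3/2 + K)/9)
H(y, F) = -118 + y (H(y, F) = -9 + (-109 + y) = -118 + y)
H(v(23), V) - 1*(-28713) = (-118 + (5/6 - 37/18*23 + (1/9)*23**2)) - 1*(-28713) = (-118 + (5/6 - 851/18 + (1/9)*529)) + 28713 = (-118 + (5/6 - 851/18 + 529/9)) + 28713 = (-118 + 37/3) + 28713 = -317/3 + 28713 = 85822/3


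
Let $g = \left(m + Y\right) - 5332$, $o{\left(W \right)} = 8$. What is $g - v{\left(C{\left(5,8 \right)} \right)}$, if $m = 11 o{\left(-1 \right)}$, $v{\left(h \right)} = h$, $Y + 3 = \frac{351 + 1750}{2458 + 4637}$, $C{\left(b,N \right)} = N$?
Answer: $- \frac{3389284}{645} \approx -5254.7$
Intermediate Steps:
$Y = - \frac{1744}{645}$ ($Y = -3 + \frac{351 + 1750}{2458 + 4637} = -3 + \frac{2101}{7095} = -3 + 2101 \cdot \frac{1}{7095} = -3 + \frac{191}{645} = - \frac{1744}{645} \approx -2.7039$)
$m = 88$ ($m = 11 \cdot 8 = 88$)
$g = - \frac{3384124}{645}$ ($g = \left(88 - \frac{1744}{645}\right) - 5332 = \frac{55016}{645} - 5332 = - \frac{3384124}{645} \approx -5246.7$)
$g - v{\left(C{\left(5,8 \right)} \right)} = - \frac{3384124}{645} - 8 = - \frac{3389284}{645}$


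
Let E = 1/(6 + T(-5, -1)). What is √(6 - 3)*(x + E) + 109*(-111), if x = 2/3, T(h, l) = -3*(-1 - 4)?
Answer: -12099 + 5*√3/7 ≈ -12098.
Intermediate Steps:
T(h, l) = 15 (T(h, l) = -3*(-5) = 15)
E = 1/21 (E = 1/(6 + 15) = 1/21 ≈ 0.047619)
x = ⅔ (x = 2*(⅓) = ⅔ ≈ 0.66667)
√(6 - 3)*(x + E) + 109*(-111) = √(6 - 3)*(⅔ + 1/21) + 109*(-111) = √3*(5/7) - 12099 = 5*√3/7 - 12099 = -12099 + 5*√3/7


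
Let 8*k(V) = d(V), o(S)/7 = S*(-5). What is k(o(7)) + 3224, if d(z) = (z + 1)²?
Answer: 10666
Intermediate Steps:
o(S) = -35*S (o(S) = 7*(S*(-5)) = 7*(-5*S) = -35*S)
d(z) = (1 + z)²
k(V) = (1 + V)²/8
k(o(7)) + 3224 = (1 - 35*7)²/8 + 3224 = (1 - 245)²/8 + 3224 = (⅛)*(-244)² + 3224 = (⅛)*59536 + 3224 = 7442 + 3224 = 10666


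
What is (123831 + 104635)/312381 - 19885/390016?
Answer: 82893699271/121833588096 ≈ 0.68038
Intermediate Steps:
(123831 + 104635)/312381 - 19885/390016 = 228466*(1/312381) - 19885*1/390016 = 228466/312381 - 19885/390016 = 82893699271/121833588096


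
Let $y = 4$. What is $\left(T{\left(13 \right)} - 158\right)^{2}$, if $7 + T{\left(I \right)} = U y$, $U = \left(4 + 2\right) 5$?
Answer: $2025$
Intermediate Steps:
$U = 30$ ($U = 6 \cdot 5 = 30$)
$T{\left(I \right)} = 113$ ($T{\left(I \right)} = -7 + 30 \cdot 4 = -7 + 120 = 113$)
$\left(T{\left(13 \right)} - 158\right)^{2} = \left(113 - 158\right)^{2} = \left(-45\right)^{2} = 2025$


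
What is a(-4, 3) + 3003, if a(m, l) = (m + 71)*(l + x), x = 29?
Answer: 5147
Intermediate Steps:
a(m, l) = (29 + l)*(71 + m) (a(m, l) = (m + 71)*(l + 29) = (71 + m)*(29 + l) = (29 + l)*(71 + m))
a(-4, 3) + 3003 = (2059 + 29*(-4) + 71*3 + 3*(-4)) + 3003 = (2059 - 116 + 213 - 12) + 3003 = 2144 + 3003 = 5147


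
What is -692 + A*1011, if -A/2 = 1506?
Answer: -3045824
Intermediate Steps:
A = -3012 (A = -2*1506 = -3012)
-692 + A*1011 = -692 - 3012*1011 = -692 - 3045132 = -3045824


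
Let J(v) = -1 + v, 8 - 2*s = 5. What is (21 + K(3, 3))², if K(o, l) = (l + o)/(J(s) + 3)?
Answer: 25281/49 ≈ 515.94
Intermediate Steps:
s = 3/2 (s = 4 - ½*5 = 4 - 5/2 = 3/2 ≈ 1.5000)
K(o, l) = 2*l/7 + 2*o/7 (K(o, l) = (l + o)/((-1 + 3/2) + 3) = (l + o)/(½ + 3) = (l + o)/(7/2) = (l + o)*(2/7) = 2*l/7 + 2*o/7)
(21 + K(3, 3))² = (21 + ((2/7)*3 + (2/7)*3))² = (21 + (6/7 + 6/7))² = (21 + 12/7)² = (159/7)² = 25281/49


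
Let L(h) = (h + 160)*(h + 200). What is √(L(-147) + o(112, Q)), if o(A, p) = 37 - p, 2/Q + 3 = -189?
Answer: √418182/24 ≈ 26.945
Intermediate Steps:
Q = -1/96 (Q = 2/(-3 - 189) = 2/(-192) = 2*(-1/192) = -1/96 ≈ -0.010417)
L(h) = (160 + h)*(200 + h)
√(L(-147) + o(112, Q)) = √((32000 + (-147)² + 360*(-147)) + (37 - 1*(-1/96))) = √((32000 + 21609 - 52920) + (37 + 1/96)) = √(689 + 3553/96) = √(69697/96) = √418182/24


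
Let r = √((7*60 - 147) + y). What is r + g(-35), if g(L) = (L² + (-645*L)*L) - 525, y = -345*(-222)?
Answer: -789425 + √76863 ≈ -7.8915e+5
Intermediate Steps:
y = 76590
g(L) = -525 - 644*L² (g(L) = (L² - 645*L²) - 525 = -644*L² - 525 = -525 - 644*L²)
r = √76863 (r = √((7*60 - 147) + 76590) = √((420 - 147) + 76590) = √(273 + 76590) = √76863 ≈ 277.24)
r + g(-35) = √76863 + (-525 - 644*(-35)²) = √76863 + (-525 - 644*1225) = √76863 + (-525 - 788900) = √76863 - 789425 = -789425 + √76863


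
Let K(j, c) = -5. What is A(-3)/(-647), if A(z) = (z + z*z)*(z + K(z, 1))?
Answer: 48/647 ≈ 0.074189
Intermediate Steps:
A(z) = (-5 + z)*(z + z²) (A(z) = (z + z*z)*(z - 5) = (z + z²)*(-5 + z) = (-5 + z)*(z + z²))
A(-3)/(-647) = -3*(-5 + (-3)² - 4*(-3))/(-647) = -3*(-5 + 9 + 12)*(-1/647) = -3*16*(-1/647) = -48*(-1/647) = 48/647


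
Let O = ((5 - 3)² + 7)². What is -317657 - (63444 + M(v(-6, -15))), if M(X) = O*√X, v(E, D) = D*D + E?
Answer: -381101 - 121*√219 ≈ -3.8289e+5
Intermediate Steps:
v(E, D) = E + D² (v(E, D) = D² + E = E + D²)
O = 121 (O = (2² + 7)² = (4 + 7)² = 11² = 121)
M(X) = 121*√X
-317657 - (63444 + M(v(-6, -15))) = -317657 - (63444 + 121*√(-6 + (-15)²)) = -317657 - (63444 + 121*√(-6 + 225)) = -317657 - (63444 + 121*√219) = -317657 + (-63444 - 121*√219) = -381101 - 121*√219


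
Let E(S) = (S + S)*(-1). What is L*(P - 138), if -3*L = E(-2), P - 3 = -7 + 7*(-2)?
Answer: 208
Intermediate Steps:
E(S) = -2*S (E(S) = (2*S)*(-1) = -2*S)
P = -18 (P = 3 + (-7 + 7*(-2)) = 3 + (-7 - 14) = 3 - 21 = -18)
L = -4/3 (L = -(-2)*(-2)/3 = -⅓*4 = -4/3 ≈ -1.3333)
L*(P - 138) = -4*(-18 - 138)/3 = -4/3*(-156) = 208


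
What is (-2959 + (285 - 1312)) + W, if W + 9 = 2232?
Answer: -1763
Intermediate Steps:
W = 2223 (W = -9 + 2232 = 2223)
(-2959 + (285 - 1312)) + W = (-2959 + (285 - 1312)) + 2223 = (-2959 - 1027) + 2223 = -3986 + 2223 = -1763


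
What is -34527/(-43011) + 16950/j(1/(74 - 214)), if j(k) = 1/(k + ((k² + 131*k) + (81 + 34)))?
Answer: 10865179803131/5620104 ≈ 1.9333e+6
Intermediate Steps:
j(k) = 1/(115 + k² + 132*k) (j(k) = 1/(k + ((k² + 131*k) + 115)) = 1/(k + (115 + k² + 131*k)) = 1/(115 + k² + 132*k))
-34527/(-43011) + 16950/j(1/(74 - 214)) = -34527/(-43011) + 16950/(1/(115 + (1/(74 - 214))² + 132/(74 - 214))) = -34527*(-1/43011) + 16950/(1/(115 + (1/(-140))² + 132/(-140))) = 11509/14337 + 16950/(1/(115 + (-1/140)² + 132*(-1/140))) = 11509/14337 + 16950/(1/(115 + 1/19600 - 33/35)) = 11509/14337 + 16950/(1/(2235521/19600)) = 11509/14337 + 16950/(19600/2235521) = 11509/14337 + 16950*(2235521/19600) = 11509/14337 + 757841619/392 = 10865179803131/5620104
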